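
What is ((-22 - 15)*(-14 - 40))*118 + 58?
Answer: 235822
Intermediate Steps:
((-22 - 15)*(-14 - 40))*118 + 58 = -37*(-54)*118 + 58 = 1998*118 + 58 = 235764 + 58 = 235822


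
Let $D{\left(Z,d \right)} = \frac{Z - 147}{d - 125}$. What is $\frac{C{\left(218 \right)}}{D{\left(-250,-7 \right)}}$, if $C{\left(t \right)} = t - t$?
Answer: $0$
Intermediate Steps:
$C{\left(t \right)} = 0$
$D{\left(Z,d \right)} = \frac{-147 + Z}{-125 + d}$
$\frac{C{\left(218 \right)}}{D{\left(-250,-7 \right)}} = \frac{0}{\frac{1}{-125 - 7} \left(-147 - 250\right)} = \frac{0}{\frac{1}{-132} \left(-397\right)} = \frac{0}{\left(- \frac{1}{132}\right) \left(-397\right)} = \frac{0}{\frac{397}{132}} = 0 \cdot \frac{132}{397} = 0$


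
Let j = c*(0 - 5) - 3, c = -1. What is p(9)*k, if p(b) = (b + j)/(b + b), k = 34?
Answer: 187/9 ≈ 20.778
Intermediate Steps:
j = 2 (j = -(0 - 5) - 3 = -1*(-5) - 3 = 5 - 3 = 2)
p(b) = (2 + b)/(2*b) (p(b) = (b + 2)/(b + b) = (2 + b)/((2*b)) = (2 + b)*(1/(2*b)) = (2 + b)/(2*b))
p(9)*k = ((½)*(2 + 9)/9)*34 = ((½)*(⅑)*11)*34 = (11/18)*34 = 187/9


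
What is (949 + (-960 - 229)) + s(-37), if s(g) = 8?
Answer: -232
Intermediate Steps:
(949 + (-960 - 229)) + s(-37) = (949 + (-960 - 229)) + 8 = (949 - 1189) + 8 = -240 + 8 = -232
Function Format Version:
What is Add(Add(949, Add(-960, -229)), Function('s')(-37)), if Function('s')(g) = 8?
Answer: -232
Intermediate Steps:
Add(Add(949, Add(-960, -229)), Function('s')(-37)) = Add(Add(949, Add(-960, -229)), 8) = Add(Add(949, -1189), 8) = Add(-240, 8) = -232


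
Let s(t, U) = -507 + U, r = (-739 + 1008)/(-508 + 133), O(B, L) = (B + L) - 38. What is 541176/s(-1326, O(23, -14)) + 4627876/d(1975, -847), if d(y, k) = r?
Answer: -432318147/67 ≈ -6.4525e+6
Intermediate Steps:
O(B, L) = -38 + B + L
r = -269/375 (r = 269/(-375) = 269*(-1/375) = -269/375 ≈ -0.71733)
d(y, k) = -269/375
541176/s(-1326, O(23, -14)) + 4627876/d(1975, -847) = 541176/(-507 + (-38 + 23 - 14)) + 4627876/(-269/375) = 541176/(-507 - 29) + 4627876*(-375/269) = 541176/(-536) - 6451500 = 541176*(-1/536) - 6451500 = -67647/67 - 6451500 = -432318147/67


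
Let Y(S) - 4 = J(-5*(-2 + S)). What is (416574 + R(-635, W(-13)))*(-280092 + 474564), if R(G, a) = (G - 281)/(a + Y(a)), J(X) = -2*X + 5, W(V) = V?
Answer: 6238011445632/77 ≈ 8.1013e+10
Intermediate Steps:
J(X) = 5 - 2*X
Y(S) = -11 + 10*S (Y(S) = 4 + (5 - (-10)*(-2 + S)) = 4 + (5 - 2*(10 - 5*S)) = 4 + (5 + (-20 + 10*S)) = 4 + (-15 + 10*S) = -11 + 10*S)
R(G, a) = (-281 + G)/(-11 + 11*a) (R(G, a) = (G - 281)/(a + (-11 + 10*a)) = (-281 + G)/(-11 + 11*a))
(416574 + R(-635, W(-13)))*(-280092 + 474564) = (416574 + (-281 - 635)/(11*(-1 - 13)))*(-280092 + 474564) = (416574 + (1/11)*(-916)/(-14))*194472 = (416574 + (1/11)*(-1/14)*(-916))*194472 = (416574 + 458/77)*194472 = (32076656/77)*194472 = 6238011445632/77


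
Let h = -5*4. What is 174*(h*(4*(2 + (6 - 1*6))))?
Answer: -27840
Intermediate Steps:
h = -20
174*(h*(4*(2 + (6 - 1*6)))) = 174*(-80*(2 + (6 - 1*6))) = 174*(-80*(2 + (6 - 6))) = 174*(-80*(2 + 0)) = 174*(-80*2) = 174*(-20*8) = 174*(-160) = -27840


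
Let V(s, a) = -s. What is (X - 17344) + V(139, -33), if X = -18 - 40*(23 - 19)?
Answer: -17661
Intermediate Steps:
X = -178 (X = -18 - 40*4 = -18 - 160 = -178)
(X - 17344) + V(139, -33) = (-178 - 17344) - 1*139 = -17522 - 139 = -17661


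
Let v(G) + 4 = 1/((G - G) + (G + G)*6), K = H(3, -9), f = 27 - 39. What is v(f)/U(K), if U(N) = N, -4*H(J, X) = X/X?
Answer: 577/36 ≈ 16.028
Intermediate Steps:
f = -12
H(J, X) = -¼ (H(J, X) = -X/(4*X) = -¼*1 = -¼)
K = -¼ ≈ -0.25000
v(G) = -4 + 1/(12*G) (v(G) = -4 + 1/((G - G) + (G + G)*6) = -4 + 1/(0 + (2*G)*6) = -4 + 1/(0 + 12*G) = -4 + 1/(12*G))
v(f)/U(K) = (-4 + (1/12)/(-12))/(-¼) = (-4 + (1/12)*(-1/12))*(-4) = (-4 - 1/144)*(-4) = -577/144*(-4) = 577/36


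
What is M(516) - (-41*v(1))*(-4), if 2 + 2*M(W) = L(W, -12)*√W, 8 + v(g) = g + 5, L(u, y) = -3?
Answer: 327 - 3*√129 ≈ 292.93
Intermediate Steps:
v(g) = -3 + g (v(g) = -8 + (g + 5) = -8 + (5 + g) = -3 + g)
M(W) = -1 - 3*√W/2 (M(W) = -1 + (-3*√W)/2 = -1 - 3*√W/2)
M(516) - (-41*v(1))*(-4) = (-1 - 3*√129) - (-41*(-3 + 1))*(-4) = (-1 - 3*√129) - (-41*(-2))*(-4) = (-1 - 3*√129) - 82*(-4) = (-1 - 3*√129) - 1*(-328) = (-1 - 3*√129) + 328 = 327 - 3*√129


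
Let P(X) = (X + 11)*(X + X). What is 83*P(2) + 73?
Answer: 4389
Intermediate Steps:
P(X) = 2*X*(11 + X) (P(X) = (11 + X)*(2*X) = 2*X*(11 + X))
83*P(2) + 73 = 83*(2*2*(11 + 2)) + 73 = 83*(2*2*13) + 73 = 83*52 + 73 = 4316 + 73 = 4389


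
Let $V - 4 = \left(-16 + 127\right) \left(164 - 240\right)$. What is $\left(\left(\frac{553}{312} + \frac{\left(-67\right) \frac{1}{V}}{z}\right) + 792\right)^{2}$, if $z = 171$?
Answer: $\frac{221376847954268705689}{351350132080896} \approx 6.3008 \cdot 10^{5}$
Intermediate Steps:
$V = -8432$ ($V = 4 + \left(-16 + 127\right) \left(164 - 240\right) = 4 + 111 \left(-76\right) = 4 - 8436 = -8432$)
$\left(\left(\frac{553}{312} + \frac{\left(-67\right) \frac{1}{V}}{z}\right) + 792\right)^{2} = \left(\left(\frac{553}{312} + \frac{\left(-67\right) \frac{1}{-8432}}{171}\right) + 792\right)^{2} = \left(\left(553 \cdot \frac{1}{312} + \left(-67\right) \left(- \frac{1}{8432}\right) \frac{1}{171}\right) + 792\right)^{2} = \left(\left(\frac{553}{312} + \frac{67}{8432} \cdot \frac{1}{171}\right) + 792\right)^{2} = \left(\left(\frac{553}{312} + \frac{67}{1441872}\right) + 792\right)^{2} = \left(\frac{33224005}{18744336} + 792\right)^{2} = \left(\frac{14878738117}{18744336}\right)^{2} = \frac{221376847954268705689}{351350132080896}$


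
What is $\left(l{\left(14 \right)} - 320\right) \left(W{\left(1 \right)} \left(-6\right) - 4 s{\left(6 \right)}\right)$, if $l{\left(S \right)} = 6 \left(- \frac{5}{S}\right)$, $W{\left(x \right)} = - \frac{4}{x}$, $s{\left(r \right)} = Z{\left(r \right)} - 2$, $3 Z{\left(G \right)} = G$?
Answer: $- \frac{54120}{7} \approx -7731.4$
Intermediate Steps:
$Z{\left(G \right)} = \frac{G}{3}$
$s{\left(r \right)} = -2 + \frac{r}{3}$ ($s{\left(r \right)} = \frac{r}{3} - 2 = -2 + \frac{r}{3}$)
$l{\left(S \right)} = - \frac{30}{S}$
$\left(l{\left(14 \right)} - 320\right) \left(W{\left(1 \right)} \left(-6\right) - 4 s{\left(6 \right)}\right) = \left(- \frac{30}{14} - 320\right) \left(- \frac{4}{1} \left(-6\right) - 4 \left(-2 + \frac{1}{3} \cdot 6\right)\right) = \left(\left(-30\right) \frac{1}{14} - 320\right) \left(\left(-4\right) 1 \left(-6\right) - 4 \left(-2 + 2\right)\right) = \left(- \frac{15}{7} - 320\right) \left(\left(-4\right) \left(-6\right) - 0\right) = - \frac{2255 \left(24 + 0\right)}{7} = \left(- \frac{2255}{7}\right) 24 = - \frac{54120}{7}$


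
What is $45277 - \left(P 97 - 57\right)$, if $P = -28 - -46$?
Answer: $43588$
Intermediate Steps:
$P = 18$ ($P = -28 + 46 = 18$)
$45277 - \left(P 97 - 57\right) = 45277 - \left(18 \cdot 97 - 57\right) = 45277 - \left(1746 - 57\right) = 45277 - 1689 = 43588$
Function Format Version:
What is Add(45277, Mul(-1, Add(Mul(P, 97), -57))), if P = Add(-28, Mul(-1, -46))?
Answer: 43588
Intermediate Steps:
P = 18 (P = Add(-28, 46) = 18)
Add(45277, Mul(-1, Add(Mul(P, 97), -57))) = Add(45277, Mul(-1, Add(Mul(18, 97), -57))) = Add(45277, Mul(-1, Add(1746, -57))) = Add(45277, Mul(-1, 1689)) = Add(45277, -1689) = 43588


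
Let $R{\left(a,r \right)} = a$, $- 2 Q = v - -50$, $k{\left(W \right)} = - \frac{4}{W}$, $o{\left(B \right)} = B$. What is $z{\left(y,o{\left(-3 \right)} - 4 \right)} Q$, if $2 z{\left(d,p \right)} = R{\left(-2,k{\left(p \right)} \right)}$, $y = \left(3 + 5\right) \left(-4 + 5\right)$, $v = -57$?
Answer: $- \frac{7}{2} \approx -3.5$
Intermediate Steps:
$Q = \frac{7}{2}$ ($Q = - \frac{-57 - -50}{2} = - \frac{-57 + 50}{2} = \left(- \frac{1}{2}\right) \left(-7\right) = \frac{7}{2} \approx 3.5$)
$y = 8$ ($y = 8 \cdot 1 = 8$)
$z{\left(d,p \right)} = -1$ ($z{\left(d,p \right)} = \frac{1}{2} \left(-2\right) = -1$)
$z{\left(y,o{\left(-3 \right)} - 4 \right)} Q = \left(-1\right) \frac{7}{2} = - \frac{7}{2}$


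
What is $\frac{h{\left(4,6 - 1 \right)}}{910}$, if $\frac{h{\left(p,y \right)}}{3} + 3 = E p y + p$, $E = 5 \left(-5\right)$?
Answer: $- \frac{1497}{910} \approx -1.6451$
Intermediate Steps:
$E = -25$
$h{\left(p,y \right)} = -9 + 3 p - 75 p y$ ($h{\left(p,y \right)} = -9 + 3 \left(- 25 p y + p\right) = -9 + 3 \left(p - 25 p y\right) = -9 - \left(- 3 p + 75 p y\right) = -9 + 3 p - 75 p y$)
$\frac{h{\left(4,6 - 1 \right)}}{910} = \frac{-9 + 3 \cdot 4 - 300 \left(6 - 1\right)}{910} = \left(-9 + 12 - 300 \left(6 - 1\right)\right) \frac{1}{910} = \left(-9 + 12 - 300 \cdot 5\right) \frac{1}{910} = \left(-9 + 12 - 1500\right) \frac{1}{910} = \left(-1497\right) \frac{1}{910} = - \frac{1497}{910}$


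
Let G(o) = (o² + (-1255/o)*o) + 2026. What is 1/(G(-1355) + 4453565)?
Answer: 1/6290361 ≈ 1.5897e-7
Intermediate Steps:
G(o) = 771 + o² (G(o) = (o² - 1255) + 2026 = (-1255 + o²) + 2026 = 771 + o²)
1/(G(-1355) + 4453565) = 1/((771 + (-1355)²) + 4453565) = 1/((771 + 1836025) + 4453565) = 1/(1836796 + 4453565) = 1/6290361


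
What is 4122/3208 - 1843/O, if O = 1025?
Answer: -843647/1644100 ≈ -0.51314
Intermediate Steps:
4122/3208 - 1843/O = 4122/3208 - 1843/1025 = 4122*(1/3208) - 1843*1/1025 = 2061/1604 - 1843/1025 = -843647/1644100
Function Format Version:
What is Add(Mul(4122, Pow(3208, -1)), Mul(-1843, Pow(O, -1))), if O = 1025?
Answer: Rational(-843647, 1644100) ≈ -0.51314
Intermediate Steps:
Add(Mul(4122, Pow(3208, -1)), Mul(-1843, Pow(O, -1))) = Add(Mul(4122, Pow(3208, -1)), Mul(-1843, Pow(1025, -1))) = Add(Mul(4122, Rational(1, 3208)), Mul(-1843, Rational(1, 1025))) = Add(Rational(2061, 1604), Rational(-1843, 1025)) = Rational(-843647, 1644100)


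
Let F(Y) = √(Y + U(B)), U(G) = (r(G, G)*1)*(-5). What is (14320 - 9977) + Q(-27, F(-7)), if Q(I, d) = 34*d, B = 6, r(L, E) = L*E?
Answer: 4343 + 34*I*√187 ≈ 4343.0 + 464.94*I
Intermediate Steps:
r(L, E) = E*L
U(G) = -5*G² (U(G) = ((G*G)*1)*(-5) = (G²*1)*(-5) = G²*(-5) = -5*G²)
F(Y) = √(-180 + Y) (F(Y) = √(Y - 5*6²) = √(Y - 5*36) = √(Y - 180) = √(-180 + Y))
(14320 - 9977) + Q(-27, F(-7)) = (14320 - 9977) + 34*√(-180 - 7) = 4343 + 34*√(-187) = 4343 + 34*(I*√187) = 4343 + 34*I*√187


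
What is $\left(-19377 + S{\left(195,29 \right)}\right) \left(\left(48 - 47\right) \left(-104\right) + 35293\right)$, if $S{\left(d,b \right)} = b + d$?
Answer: $-673974917$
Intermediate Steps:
$\left(-19377 + S{\left(195,29 \right)}\right) \left(\left(48 - 47\right) \left(-104\right) + 35293\right) = \left(-19377 + \left(29 + 195\right)\right) \left(\left(48 - 47\right) \left(-104\right) + 35293\right) = \left(-19377 + 224\right) \left(1 \left(-104\right) + 35293\right) = - 19153 \left(-104 + 35293\right) = \left(-19153\right) 35189 = -673974917$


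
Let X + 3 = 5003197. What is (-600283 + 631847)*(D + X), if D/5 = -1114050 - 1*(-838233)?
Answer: 114391376476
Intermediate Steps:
X = 5003194 (X = -3 + 5003197 = 5003194)
D = -1379085 (D = 5*(-1114050 - 1*(-838233)) = 5*(-1114050 + 838233) = 5*(-275817) = -1379085)
(-600283 + 631847)*(D + X) = (-600283 + 631847)*(-1379085 + 5003194) = 31564*3624109 = 114391376476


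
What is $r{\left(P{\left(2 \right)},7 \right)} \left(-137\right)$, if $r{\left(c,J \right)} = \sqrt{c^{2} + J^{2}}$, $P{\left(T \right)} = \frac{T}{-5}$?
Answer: $- \frac{137 \sqrt{1229}}{5} \approx -960.56$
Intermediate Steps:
$P{\left(T \right)} = - \frac{T}{5}$ ($P{\left(T \right)} = T \left(- \frac{1}{5}\right) = - \frac{T}{5}$)
$r{\left(c,J \right)} = \sqrt{J^{2} + c^{2}}$
$r{\left(P{\left(2 \right)},7 \right)} \left(-137\right) = \sqrt{7^{2} + \left(\left(- \frac{1}{5}\right) 2\right)^{2}} \left(-137\right) = \sqrt{49 + \left(- \frac{2}{5}\right)^{2}} \left(-137\right) = \sqrt{49 + \frac{4}{25}} \left(-137\right) = \sqrt{\frac{1229}{25}} \left(-137\right) = \frac{\sqrt{1229}}{5} \left(-137\right) = - \frac{137 \sqrt{1229}}{5}$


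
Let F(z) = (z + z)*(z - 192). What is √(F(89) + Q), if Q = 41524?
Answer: √23190 ≈ 152.28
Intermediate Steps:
F(z) = 2*z*(-192 + z) (F(z) = (2*z)*(-192 + z) = 2*z*(-192 + z))
√(F(89) + Q) = √(2*89*(-192 + 89) + 41524) = √(2*89*(-103) + 41524) = √(-18334 + 41524) = √23190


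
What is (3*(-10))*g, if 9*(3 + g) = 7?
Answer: 200/3 ≈ 66.667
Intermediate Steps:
g = -20/9 (g = -3 + (⅑)*7 = -3 + 7/9 = -20/9 ≈ -2.2222)
(3*(-10))*g = (3*(-10))*(-20/9) = -30*(-20/9) = 200/3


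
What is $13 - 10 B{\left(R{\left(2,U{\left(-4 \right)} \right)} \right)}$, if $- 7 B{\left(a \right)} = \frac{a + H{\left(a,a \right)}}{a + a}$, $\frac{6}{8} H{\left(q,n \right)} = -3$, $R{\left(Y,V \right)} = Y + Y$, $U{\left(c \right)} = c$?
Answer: $13$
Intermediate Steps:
$R{\left(Y,V \right)} = 2 Y$
$H{\left(q,n \right)} = -4$ ($H{\left(q,n \right)} = \frac{4}{3} \left(-3\right) = -4$)
$B{\left(a \right)} = - \frac{-4 + a}{14 a}$ ($B{\left(a \right)} = - \frac{\left(a - 4\right) \frac{1}{a + a}}{7} = - \frac{\left(-4 + a\right) \frac{1}{2 a}}{7} = - \frac{\frac{1}{2} \frac{1}{a} \left(-4 + a\right)}{7} = - \frac{-4 + a}{14 a}$)
$13 - 10 B{\left(R{\left(2,U{\left(-4 \right)} \right)} \right)} = 13 - 10 \frac{4 - 2 \cdot 2}{14 \cdot 2 \cdot 2} = 13 - 10 \frac{4 - 4}{14 \cdot 4} = 13 - 10 \cdot \frac{1}{14} \cdot \frac{1}{4} \left(4 - 4\right) = 13 - 10 \cdot \frac{1}{14} \cdot \frac{1}{4} \cdot 0 = 13 - 0 = 13 + 0 = 13$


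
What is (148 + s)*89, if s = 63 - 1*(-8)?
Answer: 19491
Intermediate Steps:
s = 71 (s = 63 + 8 = 71)
(148 + s)*89 = (148 + 71)*89 = 219*89 = 19491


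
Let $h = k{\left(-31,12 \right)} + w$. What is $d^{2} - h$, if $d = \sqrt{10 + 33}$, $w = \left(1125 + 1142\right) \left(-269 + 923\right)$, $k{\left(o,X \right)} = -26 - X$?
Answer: $-1482537$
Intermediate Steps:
$w = 1482618$ ($w = 2267 \cdot 654 = 1482618$)
$d = \sqrt{43} \approx 6.5574$
$h = 1482580$ ($h = \left(-26 - 12\right) + 1482618 = -38 + 1482618 = 1482580$)
$d^{2} - h = \left(\sqrt{43}\right)^{2} - 1482580 = 43 - 1482580 = -1482537$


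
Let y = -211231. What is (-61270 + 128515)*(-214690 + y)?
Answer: -28641057645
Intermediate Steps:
(-61270 + 128515)*(-214690 + y) = (-61270 + 128515)*(-214690 - 211231) = 67245*(-425921) = -28641057645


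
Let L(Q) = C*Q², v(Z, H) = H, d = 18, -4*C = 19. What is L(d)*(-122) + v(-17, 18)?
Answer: 187776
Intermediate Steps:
C = -19/4 (C = -¼*19 = -19/4 ≈ -4.7500)
L(Q) = -19*Q²/4
L(d)*(-122) + v(-17, 18) = -19/4*18²*(-122) + 18 = -19/4*324*(-122) + 18 = -1539*(-122) + 18 = 187758 + 18 = 187776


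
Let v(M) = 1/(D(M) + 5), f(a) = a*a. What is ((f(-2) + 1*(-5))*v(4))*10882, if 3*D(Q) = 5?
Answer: -16323/10 ≈ -1632.3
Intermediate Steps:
D(Q) = 5/3 (D(Q) = (⅓)*5 = 5/3)
f(a) = a²
v(M) = 3/20 (v(M) = 1/(5/3 + 5) = 1/(20/3) = 3/20)
((f(-2) + 1*(-5))*v(4))*10882 = (((-2)² + 1*(-5))*(3/20))*10882 = ((4 - 5)*(3/20))*10882 = -1*3/20*10882 = -3/20*10882 = -16323/10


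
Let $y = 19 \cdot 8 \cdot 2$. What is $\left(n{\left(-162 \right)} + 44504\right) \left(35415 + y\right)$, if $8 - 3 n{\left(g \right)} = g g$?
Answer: $\frac{3831791444}{3} \approx 1.2773 \cdot 10^{9}$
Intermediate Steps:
$y = 304$ ($y = 152 \cdot 2 = 304$)
$n{\left(g \right)} = \frac{8}{3} - \frac{g^{2}}{3}$ ($n{\left(g \right)} = \frac{8}{3} - \frac{g g}{3} = \frac{8}{3} - \frac{g^{2}}{3}$)
$\left(n{\left(-162 \right)} + 44504\right) \left(35415 + y\right) = \left(\left(\frac{8}{3} - \frac{\left(-162\right)^{2}}{3}\right) + 44504\right) \left(35415 + 304\right) = \left(\left(\frac{8}{3} - 8748\right) + 44504\right) 35719 = \left(- \frac{26236}{3} + 44504\right) 35719 = \frac{107276}{3} \cdot 35719 = \frac{3831791444}{3}$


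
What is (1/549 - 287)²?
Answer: 24825783844/301401 ≈ 82368.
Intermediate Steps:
(1/549 - 287)² = (-157562/549)² = 24825783844/301401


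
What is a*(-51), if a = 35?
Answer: -1785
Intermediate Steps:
a*(-51) = 35*(-51) = -1785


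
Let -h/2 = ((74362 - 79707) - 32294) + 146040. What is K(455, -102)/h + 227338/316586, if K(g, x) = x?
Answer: 12329906212/17159119493 ≈ 0.71856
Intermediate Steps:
h = -216802 (h = -2*(((74362 - 79707) - 32294) + 146040) = -2*((-5345 - 32294) + 146040) = -2*(-37639 + 146040) = -2*108401 = -216802)
K(455, -102)/h + 227338/316586 = -102/(-216802) + 227338/316586 = -102*(-1/216802) + 227338*(1/316586) = 51/108401 + 113669/158293 = 12329906212/17159119493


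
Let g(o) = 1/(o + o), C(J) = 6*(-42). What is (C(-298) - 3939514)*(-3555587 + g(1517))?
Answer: 21250410230128031/1517 ≈ 1.4008e+13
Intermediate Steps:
C(J) = -252
g(o) = 1/(2*o)
(C(-298) - 3939514)*(-3555587 + g(1517)) = (-252 - 3939514)*(-3555587 + (½)/1517) = -3939766*(-3555587 + (½)*(1/1517)) = -3939766*(-3555587 + 1/3034) = -3939766*(-10787650957/3034) = 21250410230128031/1517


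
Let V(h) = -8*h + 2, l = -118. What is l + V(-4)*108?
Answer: 3554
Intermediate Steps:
V(h) = 2 - 8*h
l + V(-4)*108 = -118 + (2 - 8*(-4))*108 = -118 + (2 + 32)*108 = -118 + 34*108 = -118 + 3672 = 3554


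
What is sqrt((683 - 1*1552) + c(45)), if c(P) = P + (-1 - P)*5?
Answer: I*sqrt(1054) ≈ 32.465*I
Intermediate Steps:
c(P) = -5 - 4*P (c(P) = P + (-5 - 5*P) = -5 - 4*P)
sqrt((683 - 1*1552) + c(45)) = sqrt((683 - 1*1552) + (-5 - 4*45)) = sqrt((683 - 1552) + (-5 - 180)) = sqrt(-869 - 185) = sqrt(-1054) = I*sqrt(1054)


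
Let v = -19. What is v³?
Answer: -6859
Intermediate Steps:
v³ = (-19)³ = -6859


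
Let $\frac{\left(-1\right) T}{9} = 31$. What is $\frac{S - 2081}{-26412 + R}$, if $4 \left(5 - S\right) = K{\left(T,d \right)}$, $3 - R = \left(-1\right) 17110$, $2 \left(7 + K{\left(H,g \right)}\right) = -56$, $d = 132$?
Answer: $\frac{8269}{37196} \approx 0.22231$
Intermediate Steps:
$T = -279$ ($T = \left(-9\right) 31 = -279$)
$K{\left(H,g \right)} = -35$ ($K{\left(H,g \right)} = -7 + \frac{1}{2} \left(-56\right) = -7 - 28 = -35$)
$R = 17113$ ($R = 3 - \left(-1\right) 17110 = 3 - -17110 = 3 + 17110 = 17113$)
$S = \frac{55}{4}$ ($S = 5 - - \frac{35}{4} = 5 + \frac{35}{4} = \frac{55}{4} \approx 13.75$)
$\frac{S - 2081}{-26412 + R} = \frac{\frac{55}{4} - 2081}{-26412 + 17113} = \frac{\frac{55}{4} - 2081}{-9299} = \left(\frac{55}{4} - 2081\right) \left(- \frac{1}{9299}\right) = \left(- \frac{8269}{4}\right) \left(- \frac{1}{9299}\right) = \frac{8269}{37196}$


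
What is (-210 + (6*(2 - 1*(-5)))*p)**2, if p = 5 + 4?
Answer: 28224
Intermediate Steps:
p = 9
(-210 + (6*(2 - 1*(-5)))*p)**2 = (-210 + (6*(2 - 1*(-5)))*9)**2 = (-210 + (6*(2 + 5))*9)**2 = (-210 + (6*7)*9)**2 = (-210 + 42*9)**2 = (-210 + 378)**2 = 168**2 = 28224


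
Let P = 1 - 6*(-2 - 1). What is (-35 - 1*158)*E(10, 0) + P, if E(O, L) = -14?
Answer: 2721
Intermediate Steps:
P = 19 (P = 1 - 6*(-3) = 1 - 1*(-18) = 1 + 18 = 19)
(-35 - 1*158)*E(10, 0) + P = (-35 - 1*158)*(-14) + 19 = (-35 - 158)*(-14) + 19 = -193*(-14) + 19 = 2702 + 19 = 2721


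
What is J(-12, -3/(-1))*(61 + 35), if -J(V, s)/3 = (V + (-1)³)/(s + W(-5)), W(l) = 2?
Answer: 3744/5 ≈ 748.80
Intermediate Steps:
J(V, s) = -3*(-1 + V)/(2 + s) (J(V, s) = -3*(V + (-1)³)/(s + 2) = -3*(V - 1)/(2 + s) = -3*(-1 + V)/(2 + s))
J(-12, -3/(-1))*(61 + 35) = (3*(1 - 1*(-12))/(2 - 3/(-1)))*(61 + 35) = (3*(1 + 12)/(2 - 1*(-3)))*96 = (3*13/(2 + 3))*96 = (3*13/5)*96 = (3*(⅕)*13)*96 = (39/5)*96 = 3744/5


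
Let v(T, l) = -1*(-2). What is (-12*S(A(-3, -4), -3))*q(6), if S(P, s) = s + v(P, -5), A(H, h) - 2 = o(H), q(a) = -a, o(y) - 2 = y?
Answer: -72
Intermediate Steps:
o(y) = 2 + y
v(T, l) = 2
A(H, h) = 4 + H (A(H, h) = 2 + (2 + H) = 4 + H)
S(P, s) = 2 + s (S(P, s) = s + 2 = 2 + s)
(-12*S(A(-3, -4), -3))*q(6) = (-12*(2 - 3))*(-1*6) = -12*(-1)*(-6) = 12*(-6) = -72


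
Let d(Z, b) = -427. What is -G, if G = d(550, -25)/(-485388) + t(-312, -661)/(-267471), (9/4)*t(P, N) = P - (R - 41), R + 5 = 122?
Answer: -197912581/129827213748 ≈ -0.0015244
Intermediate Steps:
R = 117 (R = -5 + 122 = 117)
t(P, N) = -304/9 + 4*P/9 (t(P, N) = 4*(P - (117 - 41))/9 = 4*(P - 1*76)/9 = 4*(P - 76)/9 = 4*(-76 + P)/9 = -304/9 + 4*P/9)
G = 197912581/129827213748 (G = -427/(-485388) + (-304/9 + (4/9)*(-312))/(-267471) = -427*(-1/485388) + (-304/9 - 416/3)*(-1/267471) = 427/485388 - 1552/9*(-1/267471) = 427/485388 + 1552/2407239 = 197912581/129827213748 ≈ 0.0015244)
-G = -1*197912581/129827213748 = -197912581/129827213748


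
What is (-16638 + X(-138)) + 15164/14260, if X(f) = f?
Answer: -59802649/3565 ≈ -16775.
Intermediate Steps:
(-16638 + X(-138)) + 15164/14260 = (-16638 - 138) + 15164/14260 = -16776 + 15164*(1/14260) = -16776 + 3791/3565 = -59802649/3565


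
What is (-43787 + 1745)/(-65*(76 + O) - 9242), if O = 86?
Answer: 21021/9886 ≈ 2.1263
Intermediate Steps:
(-43787 + 1745)/(-65*(76 + O) - 9242) = (-43787 + 1745)/(-65*(76 + 86) - 9242) = -42042/(-65*162 - 9242) = -42042/(-10530 - 9242) = -42042/(-19772) = -42042*(-1/19772) = 21021/9886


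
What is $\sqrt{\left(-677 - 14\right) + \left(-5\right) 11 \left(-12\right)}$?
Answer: $i \sqrt{31} \approx 5.5678 i$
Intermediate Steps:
$\sqrt{\left(-677 - 14\right) + \left(-5\right) 11 \left(-12\right)} = \sqrt{-691 - -660} = \sqrt{-691 + 660} = \sqrt{-31} = i \sqrt{31}$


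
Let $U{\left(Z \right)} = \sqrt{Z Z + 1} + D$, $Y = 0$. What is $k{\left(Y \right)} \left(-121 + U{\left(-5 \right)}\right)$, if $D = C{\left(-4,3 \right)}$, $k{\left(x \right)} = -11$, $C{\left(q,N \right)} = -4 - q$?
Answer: $1331 - 11 \sqrt{26} \approx 1274.9$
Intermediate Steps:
$D = 0$ ($D = -4 - -4 = -4 + 4 = 0$)
$U{\left(Z \right)} = \sqrt{1 + Z^{2}}$ ($U{\left(Z \right)} = \sqrt{Z Z + 1} + 0 = \sqrt{Z^{2} + 1} + 0 = \sqrt{1 + Z^{2}} + 0 = \sqrt{1 + Z^{2}}$)
$k{\left(Y \right)} \left(-121 + U{\left(-5 \right)}\right) = - 11 \left(-121 + \sqrt{1 + \left(-5\right)^{2}}\right) = - 11 \left(-121 + \sqrt{1 + 25}\right) = - 11 \left(-121 + \sqrt{26}\right) = 1331 - 11 \sqrt{26}$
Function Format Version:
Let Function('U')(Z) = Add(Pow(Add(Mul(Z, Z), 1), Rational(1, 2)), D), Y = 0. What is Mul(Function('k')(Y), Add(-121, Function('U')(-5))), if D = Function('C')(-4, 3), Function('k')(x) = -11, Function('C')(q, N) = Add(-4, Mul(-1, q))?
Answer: Add(1331, Mul(-11, Pow(26, Rational(1, 2)))) ≈ 1274.9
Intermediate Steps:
D = 0 (D = Add(-4, Mul(-1, -4)) = Add(-4, 4) = 0)
Function('U')(Z) = Pow(Add(1, Pow(Z, 2)), Rational(1, 2)) (Function('U')(Z) = Add(Pow(Add(Mul(Z, Z), 1), Rational(1, 2)), 0) = Add(Pow(Add(Pow(Z, 2), 1), Rational(1, 2)), 0) = Add(Pow(Add(1, Pow(Z, 2)), Rational(1, 2)), 0) = Pow(Add(1, Pow(Z, 2)), Rational(1, 2)))
Mul(Function('k')(Y), Add(-121, Function('U')(-5))) = Mul(-11, Add(-121, Pow(Add(1, Pow(-5, 2)), Rational(1, 2)))) = Mul(-11, Add(-121, Pow(Add(1, 25), Rational(1, 2)))) = Mul(-11, Add(-121, Pow(26, Rational(1, 2)))) = Add(1331, Mul(-11, Pow(26, Rational(1, 2))))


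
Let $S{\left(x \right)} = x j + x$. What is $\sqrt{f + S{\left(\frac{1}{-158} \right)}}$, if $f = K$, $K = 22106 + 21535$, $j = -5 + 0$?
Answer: $\frac{\sqrt{272363639}}{79} \approx 208.9$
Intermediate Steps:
$j = -5$
$K = 43641$
$S{\left(x \right)} = - 4 x$ ($S{\left(x \right)} = x \left(-5\right) + x = - 5 x + x = - 4 x$)
$f = 43641$
$\sqrt{f + S{\left(\frac{1}{-158} \right)}} = \sqrt{43641 - \frac{4}{-158}} = \sqrt{43641 - - \frac{2}{79}} = \sqrt{43641 + \frac{2}{79}} = \sqrt{\frac{3447641}{79}} = \frac{\sqrt{272363639}}{79}$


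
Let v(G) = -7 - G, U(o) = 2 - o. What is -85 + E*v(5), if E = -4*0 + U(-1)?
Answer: -121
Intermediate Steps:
E = 3 (E = -4*0 + (2 - 1*(-1)) = 0 + (2 + 1) = 0 + 3 = 3)
-85 + E*v(5) = -85 + 3*(-7 - 1*5) = -85 + 3*(-7 - 5) = -85 + 3*(-12) = -85 - 36 = -121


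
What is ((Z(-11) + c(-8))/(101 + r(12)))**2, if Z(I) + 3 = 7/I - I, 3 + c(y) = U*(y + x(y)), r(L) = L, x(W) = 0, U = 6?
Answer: 230400/1545049 ≈ 0.14912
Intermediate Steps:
c(y) = -3 + 6*y (c(y) = -3 + 6*(y + 0) = -3 + 6*y)
Z(I) = -3 - I + 7/I (Z(I) = -3 + (7/I - I) = -3 + (-I + 7/I) = -3 - I + 7/I)
((Z(-11) + c(-8))/(101 + r(12)))**2 = (((-3 - 1*(-11) + 7/(-11)) + (-3 + 6*(-8)))/(101 + 12))**2 = (((-3 + 11 + 7*(-1/11)) + (-3 - 48))/113)**2 = (((-3 + 11 - 7/11) - 51)*(1/113))**2 = ((81/11 - 51)*(1/113))**2 = (-480/11*1/113)**2 = (-480/1243)**2 = 230400/1545049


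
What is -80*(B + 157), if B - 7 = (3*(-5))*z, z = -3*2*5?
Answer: -49120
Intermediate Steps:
z = -30 (z = -6*5 = -30)
B = 457 (B = 7 + (3*(-5))*(-30) = 7 - 15*(-30) = 7 + 450 = 457)
-80*(B + 157) = -80*(457 + 157) = -80*614 = -49120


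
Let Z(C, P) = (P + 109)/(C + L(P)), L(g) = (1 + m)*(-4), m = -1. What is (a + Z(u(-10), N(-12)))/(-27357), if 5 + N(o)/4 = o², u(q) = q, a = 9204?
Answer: -18275/54714 ≈ -0.33401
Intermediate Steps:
N(o) = -20 + 4*o²
L(g) = 0 (L(g) = (1 - 1)*(-4) = 0*(-4) = 0)
Z(C, P) = (109 + P)/C (Z(C, P) = (P + 109)/(C + 0) = (109 + P)/C)
(a + Z(u(-10), N(-12)))/(-27357) = (9204 + (109 + (-20 + 4*(-12)²))/(-10))/(-27357) = (9204 - (109 + (-20 + 4*144))/10)*(-1/27357) = (9204 - (109 + (-20 + 576))/10)*(-1/27357) = (9204 - (109 + 556)/10)*(-1/27357) = (9204 - ⅒*665)*(-1/27357) = (9204 - 133/2)*(-1/27357) = (18275/2)*(-1/27357) = -18275/54714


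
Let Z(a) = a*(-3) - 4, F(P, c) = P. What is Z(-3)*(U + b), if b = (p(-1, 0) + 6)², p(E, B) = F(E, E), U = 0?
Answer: 125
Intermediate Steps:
p(E, B) = E
Z(a) = -4 - 3*a (Z(a) = -3*a - 4 = -4 - 3*a)
b = 25 (b = (-1 + 6)² = 5² = 25)
Z(-3)*(U + b) = (-4 - 3*(-3))*(0 + 25) = (-4 + 9)*25 = 5*25 = 125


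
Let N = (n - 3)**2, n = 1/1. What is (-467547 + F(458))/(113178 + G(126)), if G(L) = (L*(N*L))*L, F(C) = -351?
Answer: -77983/1352447 ≈ -0.057661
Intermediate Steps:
n = 1 (n = 1*1 = 1)
N = 4 (N = (1 - 3)**2 = (-2)**2 = 4)
G(L) = 4*L**3 (G(L) = (L*(4*L))*L = (4*L**2)*L = 4*L**3)
(-467547 + F(458))/(113178 + G(126)) = (-467547 - 351)/(113178 + 4*126**3) = -467898/(113178 + 4*2000376) = -467898/(113178 + 8001504) = -467898/8114682 = -467898*1/8114682 = -77983/1352447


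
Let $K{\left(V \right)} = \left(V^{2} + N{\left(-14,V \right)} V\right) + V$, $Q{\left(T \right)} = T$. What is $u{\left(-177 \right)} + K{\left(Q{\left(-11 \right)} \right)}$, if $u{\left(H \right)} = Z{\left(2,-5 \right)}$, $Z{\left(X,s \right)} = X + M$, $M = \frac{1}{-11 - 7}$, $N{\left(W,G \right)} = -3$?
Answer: $\frac{2609}{18} \approx 144.94$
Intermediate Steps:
$M = - \frac{1}{18}$ ($M = \frac{1}{-18} = - \frac{1}{18} \approx -0.055556$)
$K{\left(V \right)} = V^{2} - 2 V$ ($K{\left(V \right)} = \left(V^{2} - 3 V\right) + V = V^{2} - 2 V$)
$Z{\left(X,s \right)} = - \frac{1}{18} + X$ ($Z{\left(X,s \right)} = X - \frac{1}{18} = - \frac{1}{18} + X$)
$u{\left(H \right)} = \frac{35}{18}$ ($u{\left(H \right)} = - \frac{1}{18} + 2 = \frac{35}{18}$)
$u{\left(-177 \right)} + K{\left(Q{\left(-11 \right)} \right)} = \frac{35}{18} - 11 \left(-2 - 11\right) = \frac{35}{18} - -143 = \frac{35}{18} + 143 = \frac{2609}{18}$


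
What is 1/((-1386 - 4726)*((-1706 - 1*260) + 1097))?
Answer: 1/5311328 ≈ 1.8828e-7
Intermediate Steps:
1/((-1386 - 4726)*((-1706 - 1*260) + 1097)) = 1/(-6112*((-1706 - 260) + 1097)) = 1/(-6112*(-1966 + 1097)) = 1/(-6112*(-869)) = 1/5311328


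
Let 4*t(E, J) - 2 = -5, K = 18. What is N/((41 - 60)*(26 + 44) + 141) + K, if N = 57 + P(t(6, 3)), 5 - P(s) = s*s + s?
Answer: 341437/19024 ≈ 17.948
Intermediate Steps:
t(E, J) = -3/4 (t(E, J) = 1/2 + (1/4)*(-5) = 1/2 - 5/4 = -3/4)
P(s) = 5 - s - s**2 (P(s) = 5 - (s*s + s) = 5 - (s**2 + s) = 5 - (s + s**2) = 5 + (-s - s**2) = 5 - s - s**2)
N = 995/16 (N = 57 + (5 - 1*(-3/4) - (-3/4)**2) = 57 + (5 + 3/4 - 1*9/16) = 57 + (5 + 3/4 - 9/16) = 57 + 83/16 = 995/16 ≈ 62.188)
N/((41 - 60)*(26 + 44) + 141) + K = 995/(16*((41 - 60)*(26 + 44) + 141)) + 18 = 995/(16*(-19*70 + 141)) + 18 = 995/(16*(-1330 + 141)) + 18 = (995/16)/(-1189) + 18 = (995/16)*(-1/1189) + 18 = -995/19024 + 18 = 341437/19024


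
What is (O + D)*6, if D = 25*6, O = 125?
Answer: 1650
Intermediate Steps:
D = 150
(O + D)*6 = (125 + 150)*6 = 275*6 = 1650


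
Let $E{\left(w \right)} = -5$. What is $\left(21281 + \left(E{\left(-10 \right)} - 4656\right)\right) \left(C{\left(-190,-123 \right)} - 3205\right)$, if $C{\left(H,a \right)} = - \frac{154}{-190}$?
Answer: $- \frac{1011818952}{19} \approx -5.3254 \cdot 10^{7}$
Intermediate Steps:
$C{\left(H,a \right)} = \frac{77}{95}$ ($C{\left(H,a \right)} = \left(-154\right) \left(- \frac{1}{190}\right) = \frac{77}{95}$)
$\left(21281 + \left(E{\left(-10 \right)} - 4656\right)\right) \left(C{\left(-190,-123 \right)} - 3205\right) = \left(21281 - 4661\right) \left(\frac{77}{95} - 3205\right) = \left(21281 - 4661\right) \left(- \frac{304398}{95}\right) = 16620 \left(- \frac{304398}{95}\right) = - \frac{1011818952}{19}$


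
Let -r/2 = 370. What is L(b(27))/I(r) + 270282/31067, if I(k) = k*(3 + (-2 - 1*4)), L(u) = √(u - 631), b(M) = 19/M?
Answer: 270282/31067 + I*√51054/19980 ≈ 8.7 + 0.011309*I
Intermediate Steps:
r = -740 (r = -2*370 = -740)
L(u) = √(-631 + u)
I(k) = -3*k (I(k) = k*(3 + (-2 - 4)) = k*(3 - 6) = k*(-3) = -3*k)
L(b(27))/I(r) + 270282/31067 = √(-631 + 19/27)/((-3*(-740))) + 270282/31067 = √(-631 + 19*(1/27))/2220 + 270282*(1/31067) = √(-631 + 19/27)*(1/2220) + 270282/31067 = √(-17018/27)*(1/2220) + 270282/31067 = (I*√51054/9)*(1/2220) + 270282/31067 = I*√51054/19980 + 270282/31067 = 270282/31067 + I*√51054/19980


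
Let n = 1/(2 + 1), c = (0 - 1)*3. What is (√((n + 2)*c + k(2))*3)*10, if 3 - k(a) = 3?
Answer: 30*I*√7 ≈ 79.373*I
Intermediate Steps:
k(a) = 0 (k(a) = 3 - 1*3 = 3 - 3 = 0)
c = -3 (c = -1*3 = -3)
n = ⅓ (n = 1/3 = ⅓ ≈ 0.33333)
(√((n + 2)*c + k(2))*3)*10 = (√((⅓ + 2)*(-3) + 0)*3)*10 = (√((7/3)*(-3) + 0)*3)*10 = (√(-7 + 0)*3)*10 = (√(-7)*3)*10 = ((I*√7)*3)*10 = (3*I*√7)*10 = 30*I*√7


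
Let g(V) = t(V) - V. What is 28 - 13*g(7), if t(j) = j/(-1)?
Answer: 210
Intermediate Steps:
t(j) = -j (t(j) = j*(-1) = -j)
g(V) = -2*V (g(V) = -V - V = -2*V)
28 - 13*g(7) = 28 - (-26)*7 = 28 - 13*(-14) = 28 + 182 = 210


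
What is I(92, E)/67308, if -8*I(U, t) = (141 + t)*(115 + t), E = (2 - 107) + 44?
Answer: -45/5609 ≈ -0.0080228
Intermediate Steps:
E = -61 (E = -105 + 44 = -61)
I(U, t) = -(115 + t)*(141 + t)/8 (I(U, t) = -(141 + t)*(115 + t)/8 = -(115 + t)*(141 + t)/8)
I(92, E)/67308 = (-16215/8 - 32*(-61) - ⅛*(-61)²)/67308 = (-16215/8 + 1952 - ⅛*3721)*(1/67308) = (-16215/8 + 1952 - 3721/8)*(1/67308) = -540*1/67308 = -45/5609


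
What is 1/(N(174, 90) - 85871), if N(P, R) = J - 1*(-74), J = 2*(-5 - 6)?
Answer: -1/85819 ≈ -1.1652e-5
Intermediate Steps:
J = -22 (J = 2*(-11) = -22)
N(P, R) = 52 (N(P, R) = -22 - 1*(-74) = -22 + 74 = 52)
1/(N(174, 90) - 85871) = 1/(52 - 85871) = 1/(-85819) = -1/85819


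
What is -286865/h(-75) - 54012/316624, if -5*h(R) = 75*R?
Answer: -649207909/2544300 ≈ -255.16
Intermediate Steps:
h(R) = -15*R
-286865/h(-75) - 54012/316624 = -286865/((-15*(-75))) - 54012/316624 = -286865/1125 - 54012*1/316624 = -286865*1/1125 - 1929/11308 = -57373/225 - 1929/11308 = -649207909/2544300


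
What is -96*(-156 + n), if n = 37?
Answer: 11424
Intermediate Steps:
-96*(-156 + n) = -96*(-156 + 37) = -96*(-119) = 11424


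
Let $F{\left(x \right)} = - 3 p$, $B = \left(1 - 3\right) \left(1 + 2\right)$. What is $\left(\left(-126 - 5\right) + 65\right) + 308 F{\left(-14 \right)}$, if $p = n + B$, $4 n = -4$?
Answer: $6402$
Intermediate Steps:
$n = -1$ ($n = \frac{1}{4} \left(-4\right) = -1$)
$B = -6$ ($B = \left(-2\right) 3 = -6$)
$p = -7$ ($p = -1 - 6 = -7$)
$F{\left(x \right)} = 21$ ($F{\left(x \right)} = \left(-3\right) \left(-7\right) = 21$)
$\left(\left(-126 - 5\right) + 65\right) + 308 F{\left(-14 \right)} = \left(\left(-126 - 5\right) + 65\right) + 308 \cdot 21 = \left(-131 + 65\right) + 6468 = -66 + 6468 = 6402$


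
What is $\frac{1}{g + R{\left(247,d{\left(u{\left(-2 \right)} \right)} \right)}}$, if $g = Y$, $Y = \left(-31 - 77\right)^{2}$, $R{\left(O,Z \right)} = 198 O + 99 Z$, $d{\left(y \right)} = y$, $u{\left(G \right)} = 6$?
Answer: $\frac{1}{61164} \approx 1.6349 \cdot 10^{-5}$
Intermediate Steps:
$R{\left(O,Z \right)} = 99 Z + 198 O$
$Y = 11664$ ($Y = \left(-108\right)^{2} = 11664$)
$g = 11664$
$\frac{1}{g + R{\left(247,d{\left(u{\left(-2 \right)} \right)} \right)}} = \frac{1}{11664 + \left(99 \cdot 6 + 198 \cdot 247\right)} = \frac{1}{11664 + \left(594 + 48906\right)} = \frac{1}{11664 + 49500} = \frac{1}{61164}$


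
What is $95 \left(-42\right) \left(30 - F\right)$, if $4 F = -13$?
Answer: $- \frac{265335}{2} \approx -1.3267 \cdot 10^{5}$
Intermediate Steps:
$F = - \frac{13}{4}$ ($F = \frac{1}{4} \left(-13\right) = - \frac{13}{4} \approx -3.25$)
$95 \left(-42\right) \left(30 - F\right) = 95 \left(-42\right) \left(30 - - \frac{13}{4}\right) = - 3990 \left(30 + \frac{13}{4}\right) = \left(-3990\right) \frac{133}{4} = - \frac{265335}{2}$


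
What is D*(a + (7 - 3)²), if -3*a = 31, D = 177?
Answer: 1003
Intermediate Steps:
a = -31/3 (a = -⅓*31 = -31/3 ≈ -10.333)
D*(a + (7 - 3)²) = 177*(-31/3 + (7 - 3)²) = 177*(-31/3 + 4²) = 177*(-31/3 + 16) = 177*(17/3) = 1003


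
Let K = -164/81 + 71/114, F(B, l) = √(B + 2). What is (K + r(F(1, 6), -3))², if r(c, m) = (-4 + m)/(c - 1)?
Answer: 575820331/9474084 + 52808*√3/1539 ≈ 120.21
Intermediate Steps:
F(B, l) = √(2 + B)
r(c, m) = (-4 + m)/(-1 + c)
K = -4315/3078 (K = -164*1/81 + 71*(1/114) = -164/81 + 71/114 = -4315/3078 ≈ -1.4019)
(K + r(F(1, 6), -3))² = (-4315/3078 + (-4 - 3)/(-1 + √(2 + 1)))² = (-4315/3078 - 7/(-1 + √3))²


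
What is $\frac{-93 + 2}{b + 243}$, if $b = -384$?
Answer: $\frac{91}{141} \approx 0.64539$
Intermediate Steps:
$\frac{-93 + 2}{b + 243} = \frac{-93 + 2}{-384 + 243} = - \frac{91}{-141} = \left(-91\right) \left(- \frac{1}{141}\right) = \frac{91}{141}$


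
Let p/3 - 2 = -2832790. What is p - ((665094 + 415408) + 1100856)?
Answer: -10679722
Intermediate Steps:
p = -8498364 (p = 6 + 3*(-2832790) = 6 - 8498370 = -8498364)
p - ((665094 + 415408) + 1100856) = -8498364 - ((665094 + 415408) + 1100856) = -8498364 - (1080502 + 1100856) = -8498364 - 1*2181358 = -8498364 - 2181358 = -10679722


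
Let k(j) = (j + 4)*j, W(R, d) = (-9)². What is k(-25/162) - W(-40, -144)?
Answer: -2141339/26244 ≈ -81.594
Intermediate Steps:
W(R, d) = 81
k(j) = j*(4 + j) (k(j) = (4 + j)*j = j*(4 + j))
k(-25/162) - W(-40, -144) = (-25/162)*(4 - 25/162) - 1*81 = (-25*1/162)*(4 - 25*1/162) - 81 = -25*(4 - 25/162)/162 - 81 = -25/162*623/162 - 81 = -15575/26244 - 81 = -2141339/26244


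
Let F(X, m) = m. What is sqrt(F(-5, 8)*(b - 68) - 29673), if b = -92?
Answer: I*sqrt(30953) ≈ 175.93*I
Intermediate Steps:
sqrt(F(-5, 8)*(b - 68) - 29673) = sqrt(8*(-92 - 68) - 29673) = sqrt(8*(-160) - 29673) = sqrt(-1280 - 29673) = sqrt(-30953) = I*sqrt(30953)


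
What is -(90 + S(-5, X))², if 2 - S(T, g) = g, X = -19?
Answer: -12321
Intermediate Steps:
S(T, g) = 2 - g
-(90 + S(-5, X))² = -(90 + (2 - 1*(-19)))² = -(90 + (2 + 19))² = -(90 + 21)² = -1*111² = -1*12321 = -12321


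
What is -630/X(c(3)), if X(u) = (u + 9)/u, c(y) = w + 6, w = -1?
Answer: -225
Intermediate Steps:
c(y) = 5 (c(y) = -1 + 6 = 5)
X(u) = (9 + u)/u
-630/X(c(3)) = -630*5/(9 + 5) = -630/((⅕)*14) = -630/14/5 = -630*5/14 = -225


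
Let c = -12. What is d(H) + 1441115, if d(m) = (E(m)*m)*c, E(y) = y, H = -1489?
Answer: -25164337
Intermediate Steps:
d(m) = -12*m² (d(m) = (m*m)*(-12) = m²*(-12) = -12*m²)
d(H) + 1441115 = -12*(-1489)² + 1441115 = -12*2217121 + 1441115 = -26605452 + 1441115 = -25164337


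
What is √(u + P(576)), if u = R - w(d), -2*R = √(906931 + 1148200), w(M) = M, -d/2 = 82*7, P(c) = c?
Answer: √(6896 - 2*√2055131)/2 ≈ 31.737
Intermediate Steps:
d = -1148 (d = -164*7 = -2*574 = -1148)
R = -√2055131/2 (R = -√(906931 + 1148200)/2 = -√2055131/2 ≈ -716.79)
u = 1148 - √2055131/2 (u = -√2055131/2 - 1*(-1148) = -√2055131/2 + 1148 = 1148 - √2055131/2 ≈ 431.21)
√(u + P(576)) = √((1148 - √2055131/2) + 576) = √(1724 - √2055131/2)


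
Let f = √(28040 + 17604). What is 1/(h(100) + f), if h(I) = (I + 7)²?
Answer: 11449/131033957 - 2*√11411/131033957 ≈ 8.5744e-5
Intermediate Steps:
h(I) = (7 + I)²
f = 2*√11411 (f = √45644 = 2*√11411 ≈ 213.64)
1/(h(100) + f) = 1/((7 + 100)² + 2*√11411) = 1/(107² + 2*√11411) = 1/(11449 + 2*√11411)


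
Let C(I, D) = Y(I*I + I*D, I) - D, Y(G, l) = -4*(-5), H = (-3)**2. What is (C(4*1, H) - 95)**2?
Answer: 7056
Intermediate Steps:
H = 9
Y(G, l) = 20
C(I, D) = 20 - D
(C(4*1, H) - 95)**2 = ((20 - 1*9) - 95)**2 = ((20 - 9) - 95)**2 = (11 - 95)**2 = (-84)**2 = 7056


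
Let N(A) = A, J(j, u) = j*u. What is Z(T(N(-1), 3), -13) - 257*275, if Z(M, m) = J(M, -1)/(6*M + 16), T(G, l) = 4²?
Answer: -494726/7 ≈ -70675.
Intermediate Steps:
T(G, l) = 16
Z(M, m) = -M/(16 + 6*M) (Z(M, m) = (M*(-1))/(6*M + 16) = (-M)/(16 + 6*M) = -M/(16 + 6*M))
Z(T(N(-1), 3), -13) - 257*275 = -1*16/(16 + 6*16) - 257*275 = -1*16/(16 + 96) - 70675 = -1*16/112 - 70675 = -1*16*1/112 - 70675 = -⅐ - 70675 = -494726/7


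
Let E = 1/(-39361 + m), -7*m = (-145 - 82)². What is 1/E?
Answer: -327056/7 ≈ -46722.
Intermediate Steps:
m = -51529/7 (m = -(-145 - 82)²/7 = -⅐*(-227)² = -⅐*51529 = -51529/7 ≈ -7361.3)
E = -7/327056 (E = 1/(-39361 - 51529/7) = 1/(-327056/7) = -7/327056 ≈ -2.1403e-5)
1/E = 1/(-7/327056) = -327056/7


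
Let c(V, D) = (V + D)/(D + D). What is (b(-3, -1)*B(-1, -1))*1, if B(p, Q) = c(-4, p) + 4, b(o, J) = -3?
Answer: -39/2 ≈ -19.500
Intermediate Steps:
c(V, D) = (D + V)/(2*D) (c(V, D) = (D + V)/((2*D)) = (D + V)*(1/(2*D)) = (D + V)/(2*D))
B(p, Q) = 4 + (-4 + p)/(2*p) (B(p, Q) = (p - 4)/(2*p) + 4 = (-4 + p)/(2*p) + 4 = 4 + (-4 + p)/(2*p))
(b(-3, -1)*B(-1, -1))*1 = -3*(9/2 - 2/(-1))*1 = -3*(9/2 - 2*(-1))*1 = -3*(9/2 + 2)*1 = -3*13/2*1 = -39/2*1 = -39/2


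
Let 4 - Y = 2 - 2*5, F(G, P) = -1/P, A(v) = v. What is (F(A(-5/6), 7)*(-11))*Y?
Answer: 132/7 ≈ 18.857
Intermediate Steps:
Y = 12 (Y = 4 - (2 - 2*5) = 4 - (2 - 10) = 4 - 1*(-8) = 4 + 8 = 12)
(F(A(-5/6), 7)*(-11))*Y = (-1/7*(-11))*12 = (-1*⅐*(-11))*12 = -⅐*(-11)*12 = (11/7)*12 = 132/7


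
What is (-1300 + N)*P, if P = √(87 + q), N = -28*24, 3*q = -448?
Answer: -1972*I*√561/3 ≈ -15569.0*I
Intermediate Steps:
q = -448/3 (q = (⅓)*(-448) = -448/3 ≈ -149.33)
N = -672
P = I*√561/3 (P = √(87 - 448/3) = √(-187/3) = I*√561/3 ≈ 7.8951*I)
(-1300 + N)*P = (-1300 - 672)*(I*√561/3) = -1972*I*√561/3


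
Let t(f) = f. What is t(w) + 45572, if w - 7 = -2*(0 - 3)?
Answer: 45585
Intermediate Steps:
w = 13 (w = 7 - 2*(0 - 3) = 7 - 2*(-3) = 7 + 6 = 13)
t(w) + 45572 = 13 + 45572 = 45585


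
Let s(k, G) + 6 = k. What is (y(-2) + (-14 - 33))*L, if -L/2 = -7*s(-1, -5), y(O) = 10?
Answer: 3626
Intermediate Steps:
s(k, G) = -6 + k
L = -98 (L = -(-14)*(-6 - 1) = -(-14)*(-7) = -2*49 = -98)
(y(-2) + (-14 - 33))*L = (10 + (-14 - 33))*(-98) = (10 - 47)*(-98) = -37*(-98) = 3626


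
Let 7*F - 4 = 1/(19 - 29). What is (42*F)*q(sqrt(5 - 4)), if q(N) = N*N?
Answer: 117/5 ≈ 23.400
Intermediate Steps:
q(N) = N**2
F = 39/70 (F = 4/7 + 1/(7*(19 - 29)) = 4/7 + (1/7)/(-10) = 4/7 + (1/7)*(-1/10) = 4/7 - 1/70 = 39/70 ≈ 0.55714)
(42*F)*q(sqrt(5 - 4)) = (42*(39/70))*(sqrt(5 - 4))**2 = 117*(sqrt(1))**2/5 = (117/5)*1**2 = (117/5)*1 = 117/5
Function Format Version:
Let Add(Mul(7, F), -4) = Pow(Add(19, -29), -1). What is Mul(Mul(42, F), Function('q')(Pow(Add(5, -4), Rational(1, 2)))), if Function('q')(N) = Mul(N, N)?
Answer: Rational(117, 5) ≈ 23.400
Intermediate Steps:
Function('q')(N) = Pow(N, 2)
F = Rational(39, 70) (F = Add(Rational(4, 7), Mul(Rational(1, 7), Pow(Add(19, -29), -1))) = Add(Rational(4, 7), Mul(Rational(1, 7), Pow(-10, -1))) = Add(Rational(4, 7), Mul(Rational(1, 7), Rational(-1, 10))) = Add(Rational(4, 7), Rational(-1, 70)) = Rational(39, 70) ≈ 0.55714)
Mul(Mul(42, F), Function('q')(Pow(Add(5, -4), Rational(1, 2)))) = Mul(Mul(42, Rational(39, 70)), Pow(Pow(Add(5, -4), Rational(1, 2)), 2)) = Mul(Rational(117, 5), Pow(Pow(1, Rational(1, 2)), 2)) = Mul(Rational(117, 5), Pow(1, 2)) = Mul(Rational(117, 5), 1) = Rational(117, 5)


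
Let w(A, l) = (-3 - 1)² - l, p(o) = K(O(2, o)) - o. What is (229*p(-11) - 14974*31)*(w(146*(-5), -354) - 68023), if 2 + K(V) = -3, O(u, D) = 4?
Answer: 31311161460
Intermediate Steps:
K(V) = -5 (K(V) = -2 - 3 = -5)
p(o) = -5 - o
w(A, l) = 16 - l (w(A, l) = (-4)² - l = 16 - l)
(229*p(-11) - 14974*31)*(w(146*(-5), -354) - 68023) = (229*(-5 - 1*(-11)) - 14974*31)*((16 - 1*(-354)) - 68023) = (229*(-5 + 11) - 464194)*((16 + 354) - 68023) = (229*6 - 464194)*(370 - 68023) = (1374 - 464194)*(-67653) = -462820*(-67653) = 31311161460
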